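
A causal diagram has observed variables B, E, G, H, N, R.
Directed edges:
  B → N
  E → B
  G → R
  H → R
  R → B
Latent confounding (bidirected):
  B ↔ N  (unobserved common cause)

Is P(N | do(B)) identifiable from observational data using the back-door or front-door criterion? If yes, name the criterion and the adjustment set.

desc(B)\{B}={N}; candidates ⊆ {E,G,H,R}.
B↔N: latent back-door arc(s) into B.
size 0: {}; under {} B still reaches {E,G,H,N,R} ∋ N.
size 1: {E}, {G}, {H} …(+1); under {E} B still reaches {G,H,N,R} ∋ N.
size 2: {E,G}, {E,H}, {E,R} …(+3); under {E,G} B still reaches {H,N,R} ∋ N.
B↔N cannot be blocked by any observed set — no back-door set.
No mediator lies on a directed B→…→N path.
Neither criterion identifies P(N|do(B)) in this graph.

P(N|do(B)): not identifiable (no BD/FD set).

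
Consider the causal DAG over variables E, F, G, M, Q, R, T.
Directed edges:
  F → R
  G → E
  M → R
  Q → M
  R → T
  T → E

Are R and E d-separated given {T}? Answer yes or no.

Yes — R ⊥ E | {T}.

Bayes-Ball from R | {T} reaches {F,M,Q}.
E ∉ reach(R|{T}) ⇒ R ⊥ E | {T}.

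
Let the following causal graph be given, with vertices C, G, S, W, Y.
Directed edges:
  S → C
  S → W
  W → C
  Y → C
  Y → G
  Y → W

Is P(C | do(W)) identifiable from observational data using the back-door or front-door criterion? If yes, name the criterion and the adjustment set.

P(C|do(W)): backdoor, adjust for {S, Y}.

desc(W)\{W}={C}; candidates ⊆ {G,S,Y}.
size 0: {}; under {} W still reaches {C,G,S,Y} ∋ C.
size 1: {G}, {S}, {Y}; under {G} W still reaches {C,S,Y} ∋ C.
{S,Y}: W⊥C given {S,Y} in G with W→· removed — back-door holds.
P(C|do(W)) = Σ_{S,Y} P(C|W,S,Y)·P(S,Y).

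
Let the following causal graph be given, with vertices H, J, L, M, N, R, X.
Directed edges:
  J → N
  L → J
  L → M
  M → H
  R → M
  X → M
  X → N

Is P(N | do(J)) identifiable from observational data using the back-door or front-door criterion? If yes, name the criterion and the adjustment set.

desc(J)\{J}={N}; candidates ⊆ {H,L,M,R,X}.
∅: J⊥N given ∅ in G with J→· removed — back-door holds.
P(N|do(J)) = P(N|J) — no adjustment needed.

P(N|do(J)): backdoor, adjust for ∅.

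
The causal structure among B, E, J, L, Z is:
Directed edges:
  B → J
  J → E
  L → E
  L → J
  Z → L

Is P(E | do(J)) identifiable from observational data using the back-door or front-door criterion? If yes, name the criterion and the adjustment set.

desc(J)\{J}={E}; candidates ⊆ {B,L,Z}.
size 0: {}; under {} J still reaches {B,E,L,Z} ∋ E.
{L}: J⊥E given {L} in G with J→· removed — back-door holds.
P(E|do(J)) = Σ_{L} P(E|J,L)·P(L).

P(E|do(J)): backdoor, adjust for {L}.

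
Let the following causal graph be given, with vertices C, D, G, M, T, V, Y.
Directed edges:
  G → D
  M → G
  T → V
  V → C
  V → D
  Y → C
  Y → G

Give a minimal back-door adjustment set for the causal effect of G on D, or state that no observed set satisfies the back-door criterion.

G→D: minimal back-door set ∅.

desc(G)\{G}={D}; candidates ⊆ {C,M,T,V,Y}.
∅: G⊥D given ∅ in G with G→· removed — back-door holds.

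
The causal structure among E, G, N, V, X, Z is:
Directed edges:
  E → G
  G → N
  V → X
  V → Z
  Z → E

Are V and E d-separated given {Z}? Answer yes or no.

Bayes-Ball from V | {Z} reaches {X}.
E ∉ reach(V|{Z}) ⇒ V ⊥ E | {Z}.

Yes — V ⊥ E | {Z}.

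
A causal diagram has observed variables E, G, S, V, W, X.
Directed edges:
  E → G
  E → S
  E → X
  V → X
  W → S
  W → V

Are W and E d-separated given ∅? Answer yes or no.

Bayes-Ball from W | ∅ reaches {S,V,X}.
E ∉ reach(W|∅) ⇒ W ⊥ E | ∅.

Yes — W ⊥ E | ∅.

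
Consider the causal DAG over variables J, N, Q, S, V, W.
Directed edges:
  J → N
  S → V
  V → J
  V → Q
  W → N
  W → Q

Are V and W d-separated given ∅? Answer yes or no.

Bayes-Ball from V | ∅ reaches {J,N,Q,S}.
W ∉ reach(V|∅) ⇒ V ⊥ W | ∅.

Yes — V ⊥ W | ∅.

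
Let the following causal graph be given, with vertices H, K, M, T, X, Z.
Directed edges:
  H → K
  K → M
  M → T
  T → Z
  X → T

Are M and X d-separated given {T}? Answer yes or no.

No — M and X are d-connected given {T}.

Bayes-Ball from M | {T} reaches {H,K,X}.
X ∈ reach(M|{T}) ⇒ M ⊥̸ X | {T}.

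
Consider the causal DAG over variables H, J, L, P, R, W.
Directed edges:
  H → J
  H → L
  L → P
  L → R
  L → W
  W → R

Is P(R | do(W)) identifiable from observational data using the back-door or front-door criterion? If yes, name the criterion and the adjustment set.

desc(W)\{W}={R}; candidates ⊆ {H,J,L,P}.
size 0: {}; under {} W still reaches {H,J,L,P,R} ∋ R.
{L}: W⊥R given {L} in G with W→· removed — back-door holds.
P(R|do(W)) = Σ_{L} P(R|W,L)·P(L).

P(R|do(W)): backdoor, adjust for {L}.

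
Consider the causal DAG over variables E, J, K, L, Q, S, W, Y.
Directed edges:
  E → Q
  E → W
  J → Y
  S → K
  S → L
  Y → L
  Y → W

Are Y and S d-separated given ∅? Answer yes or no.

Bayes-Ball from Y | ∅ reaches {J,L,W}.
S ∉ reach(Y|∅) ⇒ Y ⊥ S | ∅.

Yes — Y ⊥ S | ∅.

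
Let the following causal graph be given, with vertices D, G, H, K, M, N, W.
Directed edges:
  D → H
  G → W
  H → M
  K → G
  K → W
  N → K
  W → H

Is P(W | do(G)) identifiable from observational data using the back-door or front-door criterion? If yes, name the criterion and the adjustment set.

P(W|do(G)): backdoor, adjust for {K}.

desc(G)\{G}={H,M,W}; candidates ⊆ {D,K,N}.
size 0: {}; under {} G still reaches {H,K,M,N,W} ∋ W.
{K}: G⊥W given {K} in G with G→· removed — back-door holds.
P(W|do(G)) = Σ_{K} P(W|G,K)·P(K).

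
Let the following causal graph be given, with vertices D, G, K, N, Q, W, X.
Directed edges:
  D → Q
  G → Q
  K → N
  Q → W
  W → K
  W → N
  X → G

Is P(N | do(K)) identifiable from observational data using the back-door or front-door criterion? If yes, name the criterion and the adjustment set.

P(N|do(K)): backdoor, adjust for {W}.

desc(K)\{K}={N}; candidates ⊆ {D,G,Q,W,X}.
size 0: {}; under {} K still reaches {D,G,N,Q,W,X} ∋ N.
{W}: K⊥N given {W} in G with K→· removed — back-door holds.
P(N|do(K)) = Σ_{W} P(N|K,W)·P(W).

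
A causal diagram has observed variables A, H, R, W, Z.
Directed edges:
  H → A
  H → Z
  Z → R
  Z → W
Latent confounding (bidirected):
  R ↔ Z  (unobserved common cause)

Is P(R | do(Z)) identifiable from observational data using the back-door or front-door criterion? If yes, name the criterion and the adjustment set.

P(R|do(Z)): not identifiable (no BD/FD set).

desc(Z)\{Z}={R,W}; candidates ⊆ {A,H}.
Z↔R: latent back-door arc(s) into Z.
size 0: {}; under {} Z still reaches {A,H,R} ∋ R.
size 1: {A}, {H}; under {A} Z still reaches {H,R} ∋ R.
size 2: {A,H}; under {A,H} Z still reaches {R} ∋ R.
Z↔R cannot be blocked by any observed set — no back-door set.
No mediator lies on a directed Z→…→R path.
Neither criterion identifies P(R|do(Z)) in this graph.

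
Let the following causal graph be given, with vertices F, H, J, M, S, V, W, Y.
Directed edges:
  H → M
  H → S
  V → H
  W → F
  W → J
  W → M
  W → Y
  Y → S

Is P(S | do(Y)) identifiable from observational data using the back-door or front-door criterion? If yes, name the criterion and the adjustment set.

desc(Y)\{Y}={S}; candidates ⊆ {F,H,J,M,V,W}.
∅: Y⊥S given ∅ in G with Y→· removed — back-door holds.
P(S|do(Y)) = P(S|Y) — no adjustment needed.

P(S|do(Y)): backdoor, adjust for ∅.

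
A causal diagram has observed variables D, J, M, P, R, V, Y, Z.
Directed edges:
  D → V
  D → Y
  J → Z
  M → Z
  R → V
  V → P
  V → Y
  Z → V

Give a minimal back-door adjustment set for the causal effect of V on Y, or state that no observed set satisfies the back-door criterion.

V→Y: minimal back-door set {D}.

desc(V)\{V}={P,Y}; candidates ⊆ {D,J,M,R,Z}.
size 0: {}; under {} V still reaches {D,J,M,R,Y,Z} ∋ Y.
{D}: V⊥Y given {D} in G with V→· removed — back-door holds.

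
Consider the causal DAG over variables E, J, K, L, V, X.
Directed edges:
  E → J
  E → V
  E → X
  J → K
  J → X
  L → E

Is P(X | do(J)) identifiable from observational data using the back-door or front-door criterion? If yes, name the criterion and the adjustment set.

desc(J)\{J}={K,X}; candidates ⊆ {E,L,V}.
size 0: {}; under {} J still reaches {E,L,V,X} ∋ X.
{E}: J⊥X given {E} in G with J→· removed — back-door holds.
P(X|do(J)) = Σ_{E} P(X|J,E)·P(E).

P(X|do(J)): backdoor, adjust for {E}.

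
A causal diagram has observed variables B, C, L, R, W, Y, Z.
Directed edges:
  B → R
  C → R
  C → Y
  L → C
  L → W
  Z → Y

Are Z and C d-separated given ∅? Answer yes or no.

Yes — Z ⊥ C | ∅.

Bayes-Ball from Z | ∅ reaches {Y}.
C ∉ reach(Z|∅) ⇒ Z ⊥ C | ∅.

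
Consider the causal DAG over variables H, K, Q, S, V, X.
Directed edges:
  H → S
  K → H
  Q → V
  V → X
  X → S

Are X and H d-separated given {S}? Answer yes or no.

No — X and H are d-connected given {S}.

Bayes-Ball from X | {S} reaches {H,K,Q,V}.
H ∈ reach(X|{S}) ⇒ X ⊥̸ H | {S}.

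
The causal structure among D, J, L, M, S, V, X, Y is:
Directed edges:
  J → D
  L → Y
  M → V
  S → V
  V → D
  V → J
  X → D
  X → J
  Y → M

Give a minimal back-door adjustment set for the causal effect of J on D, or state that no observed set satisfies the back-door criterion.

desc(J)\{J}={D}; candidates ⊆ {L,M,S,V,X,Y}.
size 0: {}; under {} J still reaches {D,L,M,S,V,X,Y} ∋ D.
size 1: {L}, {M}, {S} …(+3); under {L} J still reaches {D,M,S,V,X,Y} ∋ D.
{V,X}: J⊥D given {V,X} in G with J→· removed — back-door holds.

J→D: minimal back-door set {V, X}.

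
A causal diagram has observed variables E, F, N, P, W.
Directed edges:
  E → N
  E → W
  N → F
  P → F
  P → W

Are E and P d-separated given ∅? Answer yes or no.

Bayes-Ball from E | ∅ reaches {F,N,W}.
P ∉ reach(E|∅) ⇒ E ⊥ P | ∅.

Yes — E ⊥ P | ∅.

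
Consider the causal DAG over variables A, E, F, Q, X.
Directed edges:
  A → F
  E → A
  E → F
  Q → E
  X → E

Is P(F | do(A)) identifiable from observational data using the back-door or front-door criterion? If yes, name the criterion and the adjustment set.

desc(A)\{A}={F}; candidates ⊆ {E,Q,X}.
size 0: {}; under {} A still reaches {E,F,Q,X} ∋ F.
{E}: A⊥F given {E} in G with A→· removed — back-door holds.
P(F|do(A)) = Σ_{E} P(F|A,E)·P(E).

P(F|do(A)): backdoor, adjust for {E}.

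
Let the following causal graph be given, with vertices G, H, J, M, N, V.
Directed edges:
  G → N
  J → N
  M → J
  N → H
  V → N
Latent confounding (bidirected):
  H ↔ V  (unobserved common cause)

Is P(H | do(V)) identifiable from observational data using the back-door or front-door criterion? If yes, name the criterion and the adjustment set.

P(H|do(V)): frontdoor, adjust for {N}.

desc(V)\{V}={H,N}; candidates ⊆ {G,J,M}.
V↔H: latent back-door arc(s) into V.
size 0: {}; under {} V still reaches {H} ∋ H.
size 1: {G}, {J}, {M}; under {G} V still reaches {H} ∋ H.
size 2: {G,J}, {G,M}, {J,M}; under {G,J} V still reaches {H} ∋ H.
V↔H cannot be blocked by any observed set — no back-door set.
{N}: (i) intercepts every directed V→H path; (ii) no back-door V→{N}; (iii) {V} blocks every back-door {N}→H. Front-door holds.
P(H|do(V)) = Σ_{N} P(N|V) Σ_{V'} P(H|N,V')P(V').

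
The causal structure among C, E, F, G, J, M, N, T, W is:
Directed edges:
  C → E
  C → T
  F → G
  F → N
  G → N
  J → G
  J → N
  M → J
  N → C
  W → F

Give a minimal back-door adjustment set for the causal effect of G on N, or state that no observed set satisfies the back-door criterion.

desc(G)\{G}={C,E,N,T}; candidates ⊆ {F,J,M,W}.
size 0: {}; under {} G still reaches {C,E,F,J,M,N,T,W} ∋ N.
size 1: {F}, {J}, {M} …(+1); under {F} G still reaches {C,E,J,M,N,T} ∋ N.
{F,J}: G⊥N given {F,J} in G with G→· removed — back-door holds.

G→N: minimal back-door set {F, J}.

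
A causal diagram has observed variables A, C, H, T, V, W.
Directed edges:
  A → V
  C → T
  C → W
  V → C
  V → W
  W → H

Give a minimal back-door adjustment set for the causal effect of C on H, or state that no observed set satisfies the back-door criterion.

desc(C)\{C}={H,T,W}; candidates ⊆ {A,V}.
size 0: {}; under {} C still reaches {A,H,V,W} ∋ H.
{V}: C⊥H given {V} in G with C→· removed — back-door holds.

C→H: minimal back-door set {V}.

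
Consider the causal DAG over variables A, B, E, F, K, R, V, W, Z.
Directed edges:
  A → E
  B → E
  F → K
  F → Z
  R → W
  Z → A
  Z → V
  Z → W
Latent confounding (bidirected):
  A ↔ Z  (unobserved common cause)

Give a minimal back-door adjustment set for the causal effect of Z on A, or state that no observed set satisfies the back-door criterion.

desc(Z)\{Z}={A,E,V,W}; candidates ⊆ {B,F,K,R}.
Z↔A: latent back-door arc(s) into Z.
size 0: {}; under {} Z still reaches {A,E,F,K} ∋ A.
size 1: {B}, {F}, {K} …(+1); under {B} Z still reaches {A,E,F,K} ∋ A.
size 2: {B,F}, {B,K}, {B,R} …(+3); under {B,F} Z still reaches {A,E} ∋ A.
Z↔A cannot be blocked by any observed set — no back-door set.

Z→A: no observed back-door set.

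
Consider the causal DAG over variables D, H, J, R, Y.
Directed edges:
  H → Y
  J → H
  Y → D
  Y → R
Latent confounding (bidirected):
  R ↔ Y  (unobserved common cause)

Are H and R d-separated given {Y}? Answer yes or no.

Bayes-Ball from H | {Y} reaches {J,R}.
R ∈ reach(H|{Y}) ⇒ H ⊥̸ R | {Y}.

No — H and R are d-connected given {Y}.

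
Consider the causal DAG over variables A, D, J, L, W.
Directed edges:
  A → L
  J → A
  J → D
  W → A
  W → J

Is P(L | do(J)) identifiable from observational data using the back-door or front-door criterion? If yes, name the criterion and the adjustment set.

desc(J)\{J}={A,D,L}; candidates ⊆ {W}.
size 0: {}; under {} J still reaches {A,L,W} ∋ L.
{W}: J⊥L given {W} in G with J→· removed — back-door holds.
P(L|do(J)) = Σ_{W} P(L|J,W)·P(W).

P(L|do(J)): backdoor, adjust for {W}.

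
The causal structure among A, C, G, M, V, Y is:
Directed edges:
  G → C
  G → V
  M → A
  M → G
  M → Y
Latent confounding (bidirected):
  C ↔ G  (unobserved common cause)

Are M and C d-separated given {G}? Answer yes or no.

No — M and C are d-connected given {G}.

Bayes-Ball from M | {G} reaches {A,C,Y}.
C ∈ reach(M|{G}) ⇒ M ⊥̸ C | {G}.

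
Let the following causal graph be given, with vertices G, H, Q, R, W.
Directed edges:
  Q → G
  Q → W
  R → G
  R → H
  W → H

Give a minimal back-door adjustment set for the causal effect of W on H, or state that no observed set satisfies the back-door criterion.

W→H: minimal back-door set ∅.

desc(W)\{W}={H}; candidates ⊆ {G,Q,R}.
∅: W⊥H given ∅ in G with W→· removed — back-door holds.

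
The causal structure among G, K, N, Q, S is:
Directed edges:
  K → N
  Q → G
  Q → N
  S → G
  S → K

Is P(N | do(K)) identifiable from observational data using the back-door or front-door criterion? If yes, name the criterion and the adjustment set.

desc(K)\{K}={N}; candidates ⊆ {G,Q,S}.
∅: K⊥N given ∅ in G with K→· removed — back-door holds.
P(N|do(K)) = P(N|K) — no adjustment needed.

P(N|do(K)): backdoor, adjust for ∅.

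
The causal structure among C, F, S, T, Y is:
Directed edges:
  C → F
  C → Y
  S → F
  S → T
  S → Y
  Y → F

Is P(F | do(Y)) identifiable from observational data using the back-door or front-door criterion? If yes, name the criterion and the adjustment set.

P(F|do(Y)): backdoor, adjust for {C, S}.

desc(Y)\{Y}={F}; candidates ⊆ {C,S,T}.
size 0: {}; under {} Y still reaches {C,F,S,T} ∋ F.
size 1: {C}, {S}, {T}; under {C} Y still reaches {F,S,T} ∋ F.
{C,S}: Y⊥F given {C,S} in G with Y→· removed — back-door holds.
P(F|do(Y)) = Σ_{C,S} P(F|Y,C,S)·P(C,S).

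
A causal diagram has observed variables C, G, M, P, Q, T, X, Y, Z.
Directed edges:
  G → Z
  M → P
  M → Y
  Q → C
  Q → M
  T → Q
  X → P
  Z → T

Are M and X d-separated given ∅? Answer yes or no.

Bayes-Ball from M | ∅ reaches {C,G,P,Q,T,Y,Z}.
X ∉ reach(M|∅) ⇒ M ⊥ X | ∅.

Yes — M ⊥ X | ∅.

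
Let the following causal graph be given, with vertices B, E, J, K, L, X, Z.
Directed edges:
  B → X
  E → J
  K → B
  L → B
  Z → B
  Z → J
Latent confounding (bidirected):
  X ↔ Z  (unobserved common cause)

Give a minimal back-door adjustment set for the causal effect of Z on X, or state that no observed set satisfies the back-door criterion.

desc(Z)\{Z}={B,J,X}; candidates ⊆ {E,K,L}.
Z↔X: latent back-door arc(s) into Z.
size 0: {}; under {} Z still reaches {X} ∋ X.
size 1: {E}, {K}, {L}; under {E} Z still reaches {X} ∋ X.
size 2: {E,K}, {E,L}, {K,L}; under {E,K} Z still reaches {X} ∋ X.
Z↔X cannot be blocked by any observed set — no back-door set.

Z→X: no observed back-door set.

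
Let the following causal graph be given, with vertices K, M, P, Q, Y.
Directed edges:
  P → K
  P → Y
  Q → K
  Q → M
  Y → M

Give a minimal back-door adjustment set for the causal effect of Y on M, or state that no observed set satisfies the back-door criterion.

Y→M: minimal back-door set ∅.

desc(Y)\{Y}={M}; candidates ⊆ {K,P,Q}.
∅: Y⊥M given ∅ in G with Y→· removed — back-door holds.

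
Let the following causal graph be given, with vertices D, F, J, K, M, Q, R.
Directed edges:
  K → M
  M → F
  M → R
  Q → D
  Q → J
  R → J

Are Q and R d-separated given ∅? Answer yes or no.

Yes — Q ⊥ R | ∅.

Bayes-Ball from Q | ∅ reaches {D,J}.
R ∉ reach(Q|∅) ⇒ Q ⊥ R | ∅.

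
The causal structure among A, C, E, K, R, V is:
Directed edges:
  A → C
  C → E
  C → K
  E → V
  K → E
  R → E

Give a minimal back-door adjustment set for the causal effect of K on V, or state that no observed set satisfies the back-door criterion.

K→V: minimal back-door set {C}.

desc(K)\{K}={E,V}; candidates ⊆ {A,C,R}.
size 0: {}; under {} K still reaches {A,C,E,V} ∋ V.
{C}: K⊥V given {C} in G with K→· removed — back-door holds.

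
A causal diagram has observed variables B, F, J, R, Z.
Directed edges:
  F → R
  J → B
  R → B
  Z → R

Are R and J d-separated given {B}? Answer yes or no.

No — R and J are d-connected given {B}.

Bayes-Ball from R | {B} reaches {F,J,Z}.
J ∈ reach(R|{B}) ⇒ R ⊥̸ J | {B}.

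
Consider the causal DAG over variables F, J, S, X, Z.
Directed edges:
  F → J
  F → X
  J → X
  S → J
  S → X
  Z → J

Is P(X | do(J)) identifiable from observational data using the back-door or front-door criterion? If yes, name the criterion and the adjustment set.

P(X|do(J)): backdoor, adjust for {F, S}.

desc(J)\{J}={X}; candidates ⊆ {F,S,Z}.
size 0: {}; under {} J still reaches {F,S,X,Z} ∋ X.
size 1: {F}, {S}, {Z}; under {F} J still reaches {S,X,Z} ∋ X.
{F,S}: J⊥X given {F,S} in G with J→· removed — back-door holds.
P(X|do(J)) = Σ_{F,S} P(X|J,F,S)·P(F,S).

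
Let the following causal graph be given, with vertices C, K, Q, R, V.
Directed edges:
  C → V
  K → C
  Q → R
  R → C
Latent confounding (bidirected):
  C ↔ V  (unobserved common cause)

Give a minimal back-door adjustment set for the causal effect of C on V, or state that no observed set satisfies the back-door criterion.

desc(C)\{C}={V}; candidates ⊆ {K,Q,R}.
C↔V: latent back-door arc(s) into C.
size 0: {}; under {} C still reaches {K,Q,R,V} ∋ V.
size 1: {K}, {Q}, {R}; under {K} C still reaches {Q,R,V} ∋ V.
size 2: {K,Q}, {K,R}, {Q,R}; under {K,Q} C still reaches {R,V} ∋ V.
C↔V cannot be blocked by any observed set — no back-door set.

C→V: no observed back-door set.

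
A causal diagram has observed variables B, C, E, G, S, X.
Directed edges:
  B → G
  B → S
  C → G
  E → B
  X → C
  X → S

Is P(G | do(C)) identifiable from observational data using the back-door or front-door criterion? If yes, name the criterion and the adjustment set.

desc(C)\{C}={G}; candidates ⊆ {B,E,S,X}.
∅: C⊥G given ∅ in G with C→· removed — back-door holds.
P(G|do(C)) = P(G|C) — no adjustment needed.

P(G|do(C)): backdoor, adjust for ∅.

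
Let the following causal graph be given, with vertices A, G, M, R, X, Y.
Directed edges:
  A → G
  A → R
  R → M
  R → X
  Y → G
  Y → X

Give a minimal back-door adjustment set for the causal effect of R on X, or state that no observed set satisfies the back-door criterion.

R→X: minimal back-door set ∅.

desc(R)\{R}={M,X}; candidates ⊆ {A,G,Y}.
∅: R⊥X given ∅ in G with R→· removed — back-door holds.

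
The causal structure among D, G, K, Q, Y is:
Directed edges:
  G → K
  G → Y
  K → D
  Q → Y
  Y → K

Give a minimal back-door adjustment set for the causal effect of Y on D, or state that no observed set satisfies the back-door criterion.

desc(Y)\{Y}={D,K}; candidates ⊆ {G,Q}.
size 0: {}; under {} Y still reaches {D,G,K,Q} ∋ D.
{G}: Y⊥D given {G} in G with Y→· removed — back-door holds.

Y→D: minimal back-door set {G}.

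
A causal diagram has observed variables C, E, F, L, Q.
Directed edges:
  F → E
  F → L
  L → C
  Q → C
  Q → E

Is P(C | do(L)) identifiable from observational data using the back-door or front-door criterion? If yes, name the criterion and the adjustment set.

P(C|do(L)): backdoor, adjust for ∅.

desc(L)\{L}={C}; candidates ⊆ {E,F,Q}.
∅: L⊥C given ∅ in G with L→· removed — back-door holds.
P(C|do(L)) = P(C|L) — no adjustment needed.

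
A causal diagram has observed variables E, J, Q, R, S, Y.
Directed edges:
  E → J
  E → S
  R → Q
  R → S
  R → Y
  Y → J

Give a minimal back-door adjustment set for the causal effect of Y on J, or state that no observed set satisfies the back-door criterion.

desc(Y)\{Y}={J}; candidates ⊆ {E,Q,R,S}.
∅: Y⊥J given ∅ in G with Y→· removed — back-door holds.

Y→J: minimal back-door set ∅.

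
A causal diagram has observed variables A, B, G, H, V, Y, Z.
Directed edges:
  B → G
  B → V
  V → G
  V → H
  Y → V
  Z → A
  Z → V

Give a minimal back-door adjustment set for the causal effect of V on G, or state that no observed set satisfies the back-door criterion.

desc(V)\{V}={G,H}; candidates ⊆ {A,B,Y,Z}.
size 0: {}; under {} V still reaches {A,B,G,Y,Z} ∋ G.
{B}: V⊥G given {B} in G with V→· removed — back-door holds.

V→G: minimal back-door set {B}.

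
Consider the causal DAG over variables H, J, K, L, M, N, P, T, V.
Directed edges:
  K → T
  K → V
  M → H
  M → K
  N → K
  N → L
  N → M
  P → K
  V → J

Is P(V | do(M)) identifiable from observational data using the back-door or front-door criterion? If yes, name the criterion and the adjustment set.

P(V|do(M)): backdoor, adjust for {N}.

desc(M)\{M}={H,J,K,T,V}; candidates ⊆ {L,N,P}.
size 0: {}; under {} M still reaches {J,K,L,N,T,V} ∋ V.
{N}: M⊥V given {N} in G with M→· removed — back-door holds.
P(V|do(M)) = Σ_{N} P(V|M,N)·P(N).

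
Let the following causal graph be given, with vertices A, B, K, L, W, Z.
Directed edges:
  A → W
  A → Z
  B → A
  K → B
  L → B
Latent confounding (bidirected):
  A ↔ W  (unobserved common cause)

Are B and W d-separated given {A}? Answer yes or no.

Bayes-Ball from B | {A} reaches {K,L,W}.
W ∈ reach(B|{A}) ⇒ B ⊥̸ W | {A}.

No — B and W are d-connected given {A}.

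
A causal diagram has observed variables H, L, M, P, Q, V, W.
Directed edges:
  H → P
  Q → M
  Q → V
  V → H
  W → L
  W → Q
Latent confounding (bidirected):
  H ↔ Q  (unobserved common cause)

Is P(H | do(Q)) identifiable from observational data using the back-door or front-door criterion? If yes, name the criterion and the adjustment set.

desc(Q)\{Q}={H,M,P,V}; candidates ⊆ {L,W}.
Q↔H: latent back-door arc(s) into Q.
size 0: {}; under {} Q still reaches {H,L,P,W} ∋ H.
size 1: {L}, {W}; under {L} Q still reaches {H,P,W} ∋ H.
size 2: {L,W}; under {L,W} Q still reaches {H,P} ∋ H.
Q↔H cannot be blocked by any observed set — no back-door set.
{V}: (i) intercepts every directed Q→H path; (ii) no back-door Q→{V}; (iii) {Q} blocks every back-door {V}→H. Front-door holds.
P(H|do(Q)) = Σ_{V} P(V|Q) Σ_{Q'} P(H|V,Q')P(Q').

P(H|do(Q)): frontdoor, adjust for {V}.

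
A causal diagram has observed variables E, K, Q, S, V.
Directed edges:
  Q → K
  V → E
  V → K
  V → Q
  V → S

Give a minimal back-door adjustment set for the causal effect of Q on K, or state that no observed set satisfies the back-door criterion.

desc(Q)\{Q}={K}; candidates ⊆ {E,S,V}.
size 0: {}; under {} Q still reaches {E,K,S,V} ∋ K.
{V}: Q⊥K given {V} in G with Q→· removed — back-door holds.

Q→K: minimal back-door set {V}.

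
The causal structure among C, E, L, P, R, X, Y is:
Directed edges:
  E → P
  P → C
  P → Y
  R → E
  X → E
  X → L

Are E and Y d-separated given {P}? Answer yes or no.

Bayes-Ball from E | {P} reaches {L,R,X}.
Y ∉ reach(E|{P}) ⇒ E ⊥ Y | {P}.

Yes — E ⊥ Y | {P}.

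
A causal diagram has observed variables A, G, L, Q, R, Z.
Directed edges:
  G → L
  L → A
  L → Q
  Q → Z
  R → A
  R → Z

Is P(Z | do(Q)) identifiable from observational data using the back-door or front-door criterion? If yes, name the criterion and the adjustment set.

desc(Q)\{Q}={Z}; candidates ⊆ {A,G,L,R}.
∅: Q⊥Z given ∅ in G with Q→· removed — back-door holds.
P(Z|do(Q)) = P(Z|Q) — no adjustment needed.

P(Z|do(Q)): backdoor, adjust for ∅.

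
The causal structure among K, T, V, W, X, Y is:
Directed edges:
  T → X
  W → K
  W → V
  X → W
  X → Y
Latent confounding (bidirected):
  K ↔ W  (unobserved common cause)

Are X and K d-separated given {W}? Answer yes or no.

No — X and K are d-connected given {W}.

Bayes-Ball from X | {W} reaches {K,T,Y}.
K ∈ reach(X|{W}) ⇒ X ⊥̸ K | {W}.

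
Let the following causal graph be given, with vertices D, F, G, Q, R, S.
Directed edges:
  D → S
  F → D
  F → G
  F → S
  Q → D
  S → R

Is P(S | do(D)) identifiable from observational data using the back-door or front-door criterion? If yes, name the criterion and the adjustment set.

P(S|do(D)): backdoor, adjust for {F}.

desc(D)\{D}={R,S}; candidates ⊆ {F,G,Q}.
size 0: {}; under {} D still reaches {F,G,Q,R,S} ∋ S.
{F}: D⊥S given {F} in G with D→· removed — back-door holds.
P(S|do(D)) = Σ_{F} P(S|D,F)·P(F).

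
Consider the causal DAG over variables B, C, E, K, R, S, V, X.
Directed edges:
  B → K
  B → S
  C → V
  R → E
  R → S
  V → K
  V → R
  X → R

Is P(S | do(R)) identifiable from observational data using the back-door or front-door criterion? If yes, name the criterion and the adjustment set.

desc(R)\{R}={E,S}; candidates ⊆ {B,C,K,V,X}.
∅: R⊥S given ∅ in G with R→· removed — back-door holds.
P(S|do(R)) = P(S|R) — no adjustment needed.

P(S|do(R)): backdoor, adjust for ∅.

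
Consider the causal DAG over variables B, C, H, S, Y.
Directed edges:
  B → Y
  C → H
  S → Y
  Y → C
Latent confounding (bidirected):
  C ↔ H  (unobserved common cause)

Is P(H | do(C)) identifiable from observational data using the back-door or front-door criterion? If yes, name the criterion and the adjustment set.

P(H|do(C)): not identifiable (no BD/FD set).

desc(C)\{C}={H}; candidates ⊆ {B,S,Y}.
C↔H: latent back-door arc(s) into C.
size 0: {}; under {} C still reaches {B,H,S,Y} ∋ H.
size 1: {B}, {S}, {Y}; under {B} C still reaches {H,S,Y} ∋ H.
size 2: {B,S}, {B,Y}, {S,Y}; under {B,S} C still reaches {H,Y} ∋ H.
C↔H cannot be blocked by any observed set — no back-door set.
No mediator lies on a directed C→…→H path.
Neither criterion identifies P(H|do(C)) in this graph.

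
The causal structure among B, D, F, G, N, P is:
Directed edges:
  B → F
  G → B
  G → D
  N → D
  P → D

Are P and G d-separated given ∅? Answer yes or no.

Yes — P ⊥ G | ∅.

Bayes-Ball from P | ∅ reaches {D}.
G ∉ reach(P|∅) ⇒ P ⊥ G | ∅.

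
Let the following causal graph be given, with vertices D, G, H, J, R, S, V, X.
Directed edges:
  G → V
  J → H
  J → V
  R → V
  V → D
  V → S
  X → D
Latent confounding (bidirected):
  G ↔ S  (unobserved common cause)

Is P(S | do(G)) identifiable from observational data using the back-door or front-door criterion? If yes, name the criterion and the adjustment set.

desc(G)\{G}={D,S,V}; candidates ⊆ {H,J,R,X}.
G↔S: latent back-door arc(s) into G.
size 0: {}; under {} G still reaches {S} ∋ S.
size 1: {H}, {J}, {R} …(+1); under {H} G still reaches {S} ∋ S.
size 2: {H,J}, {H,R}, {H,X} …(+3); under {H,J} G still reaches {S} ∋ S.
G↔S cannot be blocked by any observed set — no back-door set.
{V}: (i) intercepts every directed G→S path; (ii) no back-door G→{V}; (iii) {G} blocks every back-door {V}→S. Front-door holds.
P(S|do(G)) = Σ_{V} P(V|G) Σ_{G'} P(S|V,G')P(G').

P(S|do(G)): frontdoor, adjust for {V}.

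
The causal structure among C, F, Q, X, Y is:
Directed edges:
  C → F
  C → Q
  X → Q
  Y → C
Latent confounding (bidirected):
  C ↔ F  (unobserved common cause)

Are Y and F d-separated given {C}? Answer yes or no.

Bayes-Ball from Y | {C} reaches {F}.
F ∈ reach(Y|{C}) ⇒ Y ⊥̸ F | {C}.

No — Y and F are d-connected given {C}.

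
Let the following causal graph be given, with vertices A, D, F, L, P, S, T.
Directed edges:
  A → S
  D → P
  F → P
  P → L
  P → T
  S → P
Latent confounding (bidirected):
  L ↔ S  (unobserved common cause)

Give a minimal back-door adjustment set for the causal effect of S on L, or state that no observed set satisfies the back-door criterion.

S→L: no observed back-door set.

desc(S)\{S}={L,P,T}; candidates ⊆ {A,D,F}.
S↔L: latent back-door arc(s) into S.
size 0: {}; under {} S still reaches {A,L} ∋ L.
size 1: {A}, {D}, {F}; under {A} S still reaches {L} ∋ L.
size 2: {A,D}, {A,F}, {D,F}; under {A,D} S still reaches {L} ∋ L.
S↔L cannot be blocked by any observed set — no back-door set.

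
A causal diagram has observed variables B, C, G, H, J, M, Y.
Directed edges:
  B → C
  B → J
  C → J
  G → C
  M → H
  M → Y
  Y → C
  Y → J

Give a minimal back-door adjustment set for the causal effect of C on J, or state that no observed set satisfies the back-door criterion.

C→J: minimal back-door set {B, Y}.

desc(C)\{C}={J}; candidates ⊆ {B,G,H,M,Y}.
size 0: {}; under {} C still reaches {B,G,H,J,M,Y} ∋ J.
size 1: {B}, {G}, {H} …(+2); under {B} C still reaches {G,H,J,M,Y} ∋ J.
{B,Y}: C⊥J given {B,Y} in G with C→· removed — back-door holds.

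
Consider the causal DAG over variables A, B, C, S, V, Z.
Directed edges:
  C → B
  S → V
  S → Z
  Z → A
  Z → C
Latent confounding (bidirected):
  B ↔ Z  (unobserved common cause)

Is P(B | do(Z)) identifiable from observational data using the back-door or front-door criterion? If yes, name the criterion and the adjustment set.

desc(Z)\{Z}={A,B,C}; candidates ⊆ {S,V}.
Z↔B: latent back-door arc(s) into Z.
size 0: {}; under {} Z still reaches {B,S,V} ∋ B.
size 1: {S}, {V}; under {S} Z still reaches {B} ∋ B.
size 2: {S,V}; under {S,V} Z still reaches {B} ∋ B.
Z↔B cannot be blocked by any observed set — no back-door set.
{C}: (i) intercepts every directed Z→B path; (ii) no back-door Z→{C}; (iii) {Z} blocks every back-door {C}→B. Front-door holds.
P(B|do(Z)) = Σ_{C} P(C|Z) Σ_{Z'} P(B|C,Z')P(Z').

P(B|do(Z)): frontdoor, adjust for {C}.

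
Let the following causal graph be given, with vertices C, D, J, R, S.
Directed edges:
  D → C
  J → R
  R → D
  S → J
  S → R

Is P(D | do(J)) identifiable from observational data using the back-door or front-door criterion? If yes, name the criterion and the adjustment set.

P(D|do(J)): backdoor, adjust for {S}.

desc(J)\{J}={C,D,R}; candidates ⊆ {S}.
size 0: {}; under {} J still reaches {C,D,R,S} ∋ D.
{S}: J⊥D given {S} in G with J→· removed — back-door holds.
P(D|do(J)) = Σ_{S} P(D|J,S)·P(S).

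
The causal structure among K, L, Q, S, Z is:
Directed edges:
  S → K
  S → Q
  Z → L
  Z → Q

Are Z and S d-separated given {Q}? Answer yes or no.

Bayes-Ball from Z | {Q} reaches {K,L,S}.
S ∈ reach(Z|{Q}) ⇒ Z ⊥̸ S | {Q}.

No — Z and S are d-connected given {Q}.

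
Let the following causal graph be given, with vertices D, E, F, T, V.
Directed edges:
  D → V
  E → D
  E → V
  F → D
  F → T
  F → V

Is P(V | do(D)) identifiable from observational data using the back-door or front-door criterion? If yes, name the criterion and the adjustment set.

desc(D)\{D}={V}; candidates ⊆ {E,F,T}.
size 0: {}; under {} D still reaches {E,F,T,V} ∋ V.
size 1: {E}, {F}, {T}; under {E} D still reaches {F,T,V} ∋ V.
{E,F}: D⊥V given {E,F} in G with D→· removed — back-door holds.
P(V|do(D)) = Σ_{E,F} P(V|D,E,F)·P(E,F).

P(V|do(D)): backdoor, adjust for {E, F}.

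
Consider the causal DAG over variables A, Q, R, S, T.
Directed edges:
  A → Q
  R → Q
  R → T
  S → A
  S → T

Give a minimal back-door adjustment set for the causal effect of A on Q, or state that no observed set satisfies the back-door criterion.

A→Q: minimal back-door set ∅.

desc(A)\{A}={Q}; candidates ⊆ {R,S,T}.
∅: A⊥Q given ∅ in G with A→· removed — back-door holds.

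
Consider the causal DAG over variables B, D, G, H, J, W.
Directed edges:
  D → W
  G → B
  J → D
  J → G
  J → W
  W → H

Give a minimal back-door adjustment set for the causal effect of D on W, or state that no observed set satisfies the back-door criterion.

desc(D)\{D}={H,W}; candidates ⊆ {B,G,J}.
size 0: {}; under {} D still reaches {B,G,H,J,W} ∋ W.
{J}: D⊥W given {J} in G with D→· removed — back-door holds.

D→W: minimal back-door set {J}.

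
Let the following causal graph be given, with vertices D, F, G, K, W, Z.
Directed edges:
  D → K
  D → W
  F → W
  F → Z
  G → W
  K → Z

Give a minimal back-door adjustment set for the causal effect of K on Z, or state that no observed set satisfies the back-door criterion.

K→Z: minimal back-door set ∅.

desc(K)\{K}={Z}; candidates ⊆ {D,F,G,W}.
∅: K⊥Z given ∅ in G with K→· removed — back-door holds.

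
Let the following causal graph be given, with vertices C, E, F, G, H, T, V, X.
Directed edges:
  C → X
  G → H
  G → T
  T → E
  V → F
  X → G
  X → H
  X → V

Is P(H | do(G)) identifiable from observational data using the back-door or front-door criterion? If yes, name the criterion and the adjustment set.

desc(G)\{G}={E,H,T}; candidates ⊆ {C,F,V,X}.
size 0: {}; under {} G still reaches {C,F,H,V,X} ∋ H.
{X}: G⊥H given {X} in G with G→· removed — back-door holds.
P(H|do(G)) = Σ_{X} P(H|G,X)·P(X).

P(H|do(G)): backdoor, adjust for {X}.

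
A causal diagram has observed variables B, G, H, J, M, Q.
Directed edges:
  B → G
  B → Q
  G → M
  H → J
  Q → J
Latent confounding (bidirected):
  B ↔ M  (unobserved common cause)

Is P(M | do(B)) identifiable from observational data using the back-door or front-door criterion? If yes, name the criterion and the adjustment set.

desc(B)\{B}={G,J,M,Q}; candidates ⊆ {H}.
B↔M: latent back-door arc(s) into B.
size 0: {}; under {} B still reaches {M} ∋ M.
size 1: {H}; under {H} B still reaches {M} ∋ M.
B↔M cannot be blocked by any observed set — no back-door set.
{G}: (i) intercepts every directed B→M path; (ii) no back-door B→{G}; (iii) {B} blocks every back-door {G}→M. Front-door holds.
P(M|do(B)) = Σ_{G} P(G|B) Σ_{B'} P(M|G,B')P(B').

P(M|do(B)): frontdoor, adjust for {G}.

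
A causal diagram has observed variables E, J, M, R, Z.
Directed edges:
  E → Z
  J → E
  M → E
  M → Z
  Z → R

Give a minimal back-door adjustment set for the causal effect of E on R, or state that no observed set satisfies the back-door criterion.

desc(E)\{E}={R,Z}; candidates ⊆ {J,M}.
size 0: {}; under {} E still reaches {J,M,R,Z} ∋ R.
{M}: E⊥R given {M} in G with E→· removed — back-door holds.

E→R: minimal back-door set {M}.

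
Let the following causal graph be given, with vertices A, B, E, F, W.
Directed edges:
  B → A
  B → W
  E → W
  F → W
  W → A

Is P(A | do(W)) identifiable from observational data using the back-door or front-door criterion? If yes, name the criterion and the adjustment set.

P(A|do(W)): backdoor, adjust for {B}.

desc(W)\{W}={A}; candidates ⊆ {B,E,F}.
size 0: {}; under {} W still reaches {A,B,E,F} ∋ A.
{B}: W⊥A given {B} in G with W→· removed — back-door holds.
P(A|do(W)) = Σ_{B} P(A|W,B)·P(B).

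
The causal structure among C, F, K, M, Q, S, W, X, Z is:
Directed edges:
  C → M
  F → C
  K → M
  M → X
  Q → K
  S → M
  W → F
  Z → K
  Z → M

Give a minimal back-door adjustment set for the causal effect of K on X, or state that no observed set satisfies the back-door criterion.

desc(K)\{K}={M,X}; candidates ⊆ {C,F,Q,S,W,Z}.
size 0: {}; under {} K still reaches {M,Q,X,Z} ∋ X.
{Z}: K⊥X given {Z} in G with K→· removed — back-door holds.

K→X: minimal back-door set {Z}.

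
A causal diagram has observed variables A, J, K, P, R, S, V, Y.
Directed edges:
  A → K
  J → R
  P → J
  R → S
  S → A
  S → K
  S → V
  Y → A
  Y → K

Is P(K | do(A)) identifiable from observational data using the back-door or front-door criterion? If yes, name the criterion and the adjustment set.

desc(A)\{A}={K}; candidates ⊆ {J,P,R,S,V,Y}.
size 0: {}; under {} A still reaches {J,K,P,R,S,V,Y} ∋ K.
size 1: {J}, {P}, {R} …(+3); under {J} A still reaches {K,R,S,V,Y} ∋ K.
{S,Y}: A⊥K given {S,Y} in G with A→· removed — back-door holds.
P(K|do(A)) = Σ_{S,Y} P(K|A,S,Y)·P(S,Y).

P(K|do(A)): backdoor, adjust for {S, Y}.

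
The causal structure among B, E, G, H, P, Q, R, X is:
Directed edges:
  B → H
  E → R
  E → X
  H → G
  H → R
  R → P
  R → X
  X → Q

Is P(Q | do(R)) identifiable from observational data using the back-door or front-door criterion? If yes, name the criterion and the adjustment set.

P(Q|do(R)): backdoor, adjust for {E}.

desc(R)\{R}={P,Q,X}; candidates ⊆ {B,E,G,H}.
size 0: {}; under {} R still reaches {B,E,G,H,Q,X} ∋ Q.
{E}: R⊥Q given {E} in G with R→· removed — back-door holds.
P(Q|do(R)) = Σ_{E} P(Q|R,E)·P(E).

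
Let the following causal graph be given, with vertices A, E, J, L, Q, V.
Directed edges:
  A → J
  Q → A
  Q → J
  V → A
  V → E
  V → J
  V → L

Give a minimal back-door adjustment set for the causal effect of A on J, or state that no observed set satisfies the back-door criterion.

A→J: minimal back-door set {Q, V}.

desc(A)\{A}={J}; candidates ⊆ {E,L,Q,V}.
size 0: {}; under {} A still reaches {E,J,L,Q,V} ∋ J.
size 1: {E}, {L}, {Q} …(+1); under {E} A still reaches {J,L,Q,V} ∋ J.
{Q,V}: A⊥J given {Q,V} in G with A→· removed — back-door holds.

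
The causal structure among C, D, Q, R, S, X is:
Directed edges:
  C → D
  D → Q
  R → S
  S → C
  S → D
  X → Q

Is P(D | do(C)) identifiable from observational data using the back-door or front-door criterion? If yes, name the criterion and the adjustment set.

P(D|do(C)): backdoor, adjust for {S}.

desc(C)\{C}={D,Q}; candidates ⊆ {R,S,X}.
size 0: {}; under {} C still reaches {D,Q,R,S} ∋ D.
{S}: C⊥D given {S} in G with C→· removed — back-door holds.
P(D|do(C)) = Σ_{S} P(D|C,S)·P(S).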